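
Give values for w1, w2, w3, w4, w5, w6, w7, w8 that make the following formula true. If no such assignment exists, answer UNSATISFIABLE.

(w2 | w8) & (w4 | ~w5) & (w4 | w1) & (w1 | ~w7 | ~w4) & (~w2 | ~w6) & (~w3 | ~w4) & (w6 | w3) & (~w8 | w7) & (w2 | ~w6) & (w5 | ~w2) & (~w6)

The clause (~w6) is unit, so w6 = 0.
The clause (w3) is unit, so w3 = 1.
The clause (~w4) is unit, so w4 = 0.
The clause (~w5) is unit, so w5 = 0.
The clause (w1) is unit, so w1 = 1.
The clause (~w2) is unit, so w2 = 0.
The clause (w8) is unit, so w8 = 1.
The clause (w7) is unit, so w7 = 1.
Every clause now holds.

w1 ↦ 1; w2 ↦ 0; w3 ↦ 1; w4 ↦ 0; w5 ↦ 0; w6 ↦ 0; w7 ↦ 1; w8 ↦ 1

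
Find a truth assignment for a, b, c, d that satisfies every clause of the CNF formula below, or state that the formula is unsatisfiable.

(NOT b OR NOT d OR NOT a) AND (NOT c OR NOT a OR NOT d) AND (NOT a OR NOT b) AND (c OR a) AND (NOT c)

a ↦ true,  b ↦ false,  c ↦ false,  d ↦ true

The clause (NOT c) is unit, so c = false.
The clause (a) is unit, so a = true.
The clause (NOT b) is unit, so b = false.
All clauses hold; d can take either value.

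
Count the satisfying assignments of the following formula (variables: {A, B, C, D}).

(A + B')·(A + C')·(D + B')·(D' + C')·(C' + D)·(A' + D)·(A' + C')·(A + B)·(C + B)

There are 2^4 = 16 truth assignments over (A, B, C, D).
Split on C. With C = 1, the clauses containing C are satisfied and C' drops from the rest; 0 of the 2^3 = 8 assignments to the other variables satisfy what remains.
With C = 0, by the same count on the reduced clause set, 1 assignment works.
Total: 0 + 1 = 1.

1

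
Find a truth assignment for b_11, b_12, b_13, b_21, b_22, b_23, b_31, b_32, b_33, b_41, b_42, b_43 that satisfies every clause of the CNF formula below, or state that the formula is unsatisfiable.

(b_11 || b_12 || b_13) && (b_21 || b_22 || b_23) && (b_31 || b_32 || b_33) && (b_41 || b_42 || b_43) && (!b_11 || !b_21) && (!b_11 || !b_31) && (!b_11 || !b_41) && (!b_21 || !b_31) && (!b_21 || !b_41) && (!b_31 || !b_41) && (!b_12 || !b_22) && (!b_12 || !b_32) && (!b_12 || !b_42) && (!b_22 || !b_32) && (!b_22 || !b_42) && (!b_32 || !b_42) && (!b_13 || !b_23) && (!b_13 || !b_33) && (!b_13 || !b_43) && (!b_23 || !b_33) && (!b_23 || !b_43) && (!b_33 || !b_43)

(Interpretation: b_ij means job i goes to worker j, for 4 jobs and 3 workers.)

UNSATISFIABLE

Try b_11 = false.
Try b_12 = true.
The clause (!b_22) is unit, so b_22 = false.
The clause (!b_32) is unit, so b_32 = false.
The clause (!b_42) is unit, so b_42 = false.
Try b_21 = true.
The clause (!b_31) is unit, so b_31 = false.
The clause (b_33) is unit, so b_33 = true.
The clause (!b_41) is unit, so b_41 = false.
The clause (b_43) is unit, so b_43 = true.
That conflicts with the unit clause (!b_43).
That branch fails; take b_21 = false instead.
The clause (b_23) is unit, so b_23 = true.
The clause (!b_13) is unit, so b_13 = false.
The clause (!b_33) is unit, so b_33 = false.
The clause (b_31) is unit, so b_31 = true.
The clause (!b_41) is unit, so b_41 = false.
The clause (b_43) is unit, so b_43 = true.
That conflicts with the unit clause (!b_43).
Both values of b_21 lead to a conflict.
That branch fails; take b_12 = false instead.
The clause (b_13) is unit, so b_13 = true.
The clause (!b_23) is unit, so b_23 = false.
The clause (!b_33) is unit, so b_33 = false.
The clause (!b_43) is unit, so b_43 = false.
Try b_21 = true.
The clause (!b_31) is unit, so b_31 = false.
The clause (b_32) is unit, so b_32 = true.
The clause (!b_41) is unit, so b_41 = false.
The clause (b_42) is unit, so b_42 = true.
That conflicts with the unit clause (!b_42).
That branch fails; take b_21 = false instead.
The clause (b_22) is unit, so b_22 = true.
The clause (!b_32) is unit, so b_32 = false.
The clause (b_31) is unit, so b_31 = true.
The clause (!b_41) is unit, so b_41 = false.
The clause (b_42) is unit, so b_42 = true.
That conflicts with the unit clause (!b_42).
Both values of b_21 lead to a conflict.
Both values of b_12 lead to a conflict.
That branch fails; take b_11 = true instead.
The clause (!b_21) is unit, so b_21 = false.
The clause (!b_31) is unit, so b_31 = false.
The clause (!b_41) is unit, so b_41 = false.
Try b_22 = true.
The clause (!b_12) is unit, so b_12 = false.
The clause (!b_32) is unit, so b_32 = false.
The clause (b_33) is unit, so b_33 = true.
The clause (!b_42) is unit, so b_42 = false.
The clause (b_43) is unit, so b_43 = true.
That conflicts with the unit clause (!b_43).
That branch fails; take b_22 = false instead.
The clause (b_23) is unit, so b_23 = true.
The clause (!b_13) is unit, so b_13 = false.
The clause (!b_33) is unit, so b_33 = false.
The clause (b_32) is unit, so b_32 = true.
The clause (!b_12) is unit, so b_12 = false.
The clause (!b_42) is unit, so b_42 = false.
The clause (b_43) is unit, so b_43 = true.
That conflicts with the unit clause (!b_43).
Both values of b_22 lead to a conflict.
Both values of b_11 lead to a conflict.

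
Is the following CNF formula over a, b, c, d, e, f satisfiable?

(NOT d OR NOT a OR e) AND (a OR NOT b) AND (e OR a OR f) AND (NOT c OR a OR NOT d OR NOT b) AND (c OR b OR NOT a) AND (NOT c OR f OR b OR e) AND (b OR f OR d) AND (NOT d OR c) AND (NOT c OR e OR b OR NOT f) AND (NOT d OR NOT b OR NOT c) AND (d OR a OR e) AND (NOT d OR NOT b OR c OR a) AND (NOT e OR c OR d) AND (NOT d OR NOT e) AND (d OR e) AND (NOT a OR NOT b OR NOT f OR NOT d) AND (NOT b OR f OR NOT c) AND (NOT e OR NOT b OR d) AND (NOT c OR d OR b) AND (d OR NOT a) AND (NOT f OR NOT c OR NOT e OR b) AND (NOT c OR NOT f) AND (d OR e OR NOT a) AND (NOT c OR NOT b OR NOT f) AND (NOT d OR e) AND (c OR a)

Case a = true:
Unit clause (d) forces d = true.
Unit clause (e) forces e = true.
But (NOT e) is also a unit clause — contradiction.
Backtrack on a: now try a = false.
Unit clause (NOT b) forces b = false.
Unit clause (c) forces c = true.
Unit clause (d) forces d = true.
Unit clause (NOT e) forces e = false.
But (e) is also a unit clause — contradiction.
Either choice for a ends in contradiction.
No assignment satisfies every clause.

No, unsatisfiable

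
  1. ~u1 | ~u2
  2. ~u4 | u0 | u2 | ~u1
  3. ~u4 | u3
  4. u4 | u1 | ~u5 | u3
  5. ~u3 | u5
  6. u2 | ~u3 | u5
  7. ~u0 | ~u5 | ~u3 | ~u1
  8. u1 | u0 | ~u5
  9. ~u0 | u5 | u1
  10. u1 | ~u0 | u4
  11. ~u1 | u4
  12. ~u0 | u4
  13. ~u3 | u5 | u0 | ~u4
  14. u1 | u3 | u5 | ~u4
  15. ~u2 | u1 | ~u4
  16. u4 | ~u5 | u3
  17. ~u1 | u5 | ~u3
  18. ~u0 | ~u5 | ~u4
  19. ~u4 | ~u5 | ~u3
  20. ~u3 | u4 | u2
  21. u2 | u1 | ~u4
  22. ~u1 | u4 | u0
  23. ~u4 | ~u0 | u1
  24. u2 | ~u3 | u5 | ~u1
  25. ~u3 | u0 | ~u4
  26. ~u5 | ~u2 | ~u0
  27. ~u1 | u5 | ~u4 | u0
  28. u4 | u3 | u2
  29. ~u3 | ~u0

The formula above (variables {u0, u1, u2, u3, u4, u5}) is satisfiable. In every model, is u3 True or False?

False

Suppose u3 = 1.
Unit clause (u5) forces u5 = 1.
Unit clause (~u4) forces u4 = 0.
Unit clause (~u1) forces u1 = 0.
Unit clause (u0) forces u0 = 1.
But (~u0) is also a unit clause — contradiction.
So every satisfying assignment has u3 = False.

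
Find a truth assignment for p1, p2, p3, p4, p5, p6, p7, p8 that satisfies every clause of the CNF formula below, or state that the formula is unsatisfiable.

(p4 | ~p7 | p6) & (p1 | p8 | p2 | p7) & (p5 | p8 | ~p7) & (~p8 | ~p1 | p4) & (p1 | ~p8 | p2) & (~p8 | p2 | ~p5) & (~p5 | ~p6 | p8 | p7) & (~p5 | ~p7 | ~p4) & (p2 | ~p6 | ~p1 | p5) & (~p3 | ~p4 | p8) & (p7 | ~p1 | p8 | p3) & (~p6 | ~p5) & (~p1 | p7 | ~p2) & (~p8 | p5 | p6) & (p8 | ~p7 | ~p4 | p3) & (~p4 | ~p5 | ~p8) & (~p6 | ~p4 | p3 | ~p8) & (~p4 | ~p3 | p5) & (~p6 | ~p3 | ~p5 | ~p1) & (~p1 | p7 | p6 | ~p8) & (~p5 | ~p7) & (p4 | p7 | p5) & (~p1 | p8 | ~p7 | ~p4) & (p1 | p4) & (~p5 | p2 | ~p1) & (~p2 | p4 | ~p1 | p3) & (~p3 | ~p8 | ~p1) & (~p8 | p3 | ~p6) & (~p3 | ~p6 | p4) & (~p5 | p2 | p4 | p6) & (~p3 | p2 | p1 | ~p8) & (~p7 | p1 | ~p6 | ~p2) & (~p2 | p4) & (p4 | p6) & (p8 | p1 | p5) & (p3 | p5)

p1=0; p2=1; p3=0; p4=1; p5=1; p6=0; p7=0; p8=0

Try p6 = 0.
Unit clause (p4) forces p4 = 1.
Try p5 = 1.
Unit clause (~p7) forces p7 = 0.
Unit clause (~p8) forces p8 = 0.
Unit clause (~p3) forces p3 = 0.
Unit clause (~p1) forces p1 = 0.
Unit clause (p2) forces p2 = 1.
This assignment satisfies each clause.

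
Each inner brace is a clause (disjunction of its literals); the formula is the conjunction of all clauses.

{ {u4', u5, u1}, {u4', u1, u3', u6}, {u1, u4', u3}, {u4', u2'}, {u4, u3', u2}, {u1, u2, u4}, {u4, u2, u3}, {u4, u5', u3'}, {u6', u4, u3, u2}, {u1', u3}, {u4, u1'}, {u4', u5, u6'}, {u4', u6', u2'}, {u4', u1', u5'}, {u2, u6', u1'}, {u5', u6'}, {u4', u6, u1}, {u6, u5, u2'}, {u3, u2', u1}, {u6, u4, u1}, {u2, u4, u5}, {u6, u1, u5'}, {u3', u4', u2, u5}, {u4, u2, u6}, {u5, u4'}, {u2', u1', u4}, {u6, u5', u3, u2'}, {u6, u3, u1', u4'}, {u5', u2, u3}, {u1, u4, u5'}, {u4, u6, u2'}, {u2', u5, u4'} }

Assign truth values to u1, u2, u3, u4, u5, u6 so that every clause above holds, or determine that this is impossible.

u1=0; u2=1; u3=1; u4=0; u5=0; u6=1

Suppose u4 = 0.
From the singleton clause (u1'), u1 = 0.
From the singleton clause (u2), u2 = 1.
From the singleton clause (u3), u3 = 1.
From the singleton clause (u5'), u5 = 0.
From the singleton clause (u6), u6 = 1.
All clauses are satisfied.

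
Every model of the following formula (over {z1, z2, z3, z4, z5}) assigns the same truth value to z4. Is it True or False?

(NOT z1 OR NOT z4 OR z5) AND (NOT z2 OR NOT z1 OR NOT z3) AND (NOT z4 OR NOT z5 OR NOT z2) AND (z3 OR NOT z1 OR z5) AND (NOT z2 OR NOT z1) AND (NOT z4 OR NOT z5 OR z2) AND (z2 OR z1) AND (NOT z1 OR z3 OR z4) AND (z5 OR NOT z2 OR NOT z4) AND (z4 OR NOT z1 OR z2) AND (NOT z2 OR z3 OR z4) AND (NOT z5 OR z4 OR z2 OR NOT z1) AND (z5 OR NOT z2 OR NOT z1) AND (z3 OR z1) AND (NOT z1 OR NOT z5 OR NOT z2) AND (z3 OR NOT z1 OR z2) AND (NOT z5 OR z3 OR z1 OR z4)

Suppose z4 = true.
Try z1 = false.
(z2) alone gives z2 = true.
(NOT z5) alone gives z5 = false.
Now (z5) is unsatisfied and unit — conflict.
Backtrack on z1: now try z1 = true.
(z5) alone gives z5 = true.
(NOT z2) alone gives z2 = false.
Now (z2) is unsatisfied and unit — conflict.
Neither z1 = true nor z1 = false works.
So every satisfying assignment has z4 = False.

False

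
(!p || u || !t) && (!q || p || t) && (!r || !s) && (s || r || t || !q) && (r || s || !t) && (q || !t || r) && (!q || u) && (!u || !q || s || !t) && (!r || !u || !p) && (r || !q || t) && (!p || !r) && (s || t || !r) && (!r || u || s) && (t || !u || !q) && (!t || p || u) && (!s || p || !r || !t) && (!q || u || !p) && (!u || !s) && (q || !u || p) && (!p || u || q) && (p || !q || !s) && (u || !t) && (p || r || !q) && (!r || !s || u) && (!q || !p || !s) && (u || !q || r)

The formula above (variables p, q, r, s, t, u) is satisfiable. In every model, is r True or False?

False

Suppose r = true.
(!s) alone gives s = false.
(!p) alone gives p = false.
(t) alone gives t = true.
(u) alone gives u = true.
(!q) alone gives q = false.
Now (q) is unsatisfied and unit — conflict.
So every satisfying assignment has r = False.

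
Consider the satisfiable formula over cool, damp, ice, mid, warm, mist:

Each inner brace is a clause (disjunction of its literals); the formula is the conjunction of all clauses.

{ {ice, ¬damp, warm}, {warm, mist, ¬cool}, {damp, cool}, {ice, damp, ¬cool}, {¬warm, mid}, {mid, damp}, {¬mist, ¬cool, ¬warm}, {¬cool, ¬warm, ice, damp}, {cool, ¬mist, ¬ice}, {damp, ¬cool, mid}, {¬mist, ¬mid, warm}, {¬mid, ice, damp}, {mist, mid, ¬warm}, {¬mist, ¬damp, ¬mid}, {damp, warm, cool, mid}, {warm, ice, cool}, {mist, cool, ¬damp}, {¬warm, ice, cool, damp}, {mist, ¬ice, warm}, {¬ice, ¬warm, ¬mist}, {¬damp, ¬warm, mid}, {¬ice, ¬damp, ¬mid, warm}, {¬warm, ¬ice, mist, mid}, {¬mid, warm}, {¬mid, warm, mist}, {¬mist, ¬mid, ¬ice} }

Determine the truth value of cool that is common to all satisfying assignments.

Suppose cool = False.
From the singleton clause (damp), damp = True.
From the singleton clause (mist), mist = True.
From the singleton clause (¬ice), ice = False.
From the singleton clause (warm), warm = True.
From the singleton clause (mid), mid = True.
Now (¬mid) is unsatisfied and unit — conflict.
So every satisfying assignment has cool = True.

True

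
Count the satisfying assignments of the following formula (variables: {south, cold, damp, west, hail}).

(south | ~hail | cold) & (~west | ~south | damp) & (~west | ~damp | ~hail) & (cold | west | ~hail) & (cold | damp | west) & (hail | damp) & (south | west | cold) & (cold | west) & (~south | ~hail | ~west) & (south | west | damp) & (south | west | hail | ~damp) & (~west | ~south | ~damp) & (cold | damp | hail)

7

There are 2^5 = 32 truth assignments over (south, cold, damp, west, hail).
Split on south. With south = 1, the clauses containing south are satisfied and ~south drops from the rest; 3 of the 2^4 = 16 assignments to the other variables satisfy what remains.
With south = 0, by the same count on the reduced clause set, 4 assignments work.
(One model: south=F, cold=F, damp=T, west=T, hail=F.)
Total: 3 + 4 = 7.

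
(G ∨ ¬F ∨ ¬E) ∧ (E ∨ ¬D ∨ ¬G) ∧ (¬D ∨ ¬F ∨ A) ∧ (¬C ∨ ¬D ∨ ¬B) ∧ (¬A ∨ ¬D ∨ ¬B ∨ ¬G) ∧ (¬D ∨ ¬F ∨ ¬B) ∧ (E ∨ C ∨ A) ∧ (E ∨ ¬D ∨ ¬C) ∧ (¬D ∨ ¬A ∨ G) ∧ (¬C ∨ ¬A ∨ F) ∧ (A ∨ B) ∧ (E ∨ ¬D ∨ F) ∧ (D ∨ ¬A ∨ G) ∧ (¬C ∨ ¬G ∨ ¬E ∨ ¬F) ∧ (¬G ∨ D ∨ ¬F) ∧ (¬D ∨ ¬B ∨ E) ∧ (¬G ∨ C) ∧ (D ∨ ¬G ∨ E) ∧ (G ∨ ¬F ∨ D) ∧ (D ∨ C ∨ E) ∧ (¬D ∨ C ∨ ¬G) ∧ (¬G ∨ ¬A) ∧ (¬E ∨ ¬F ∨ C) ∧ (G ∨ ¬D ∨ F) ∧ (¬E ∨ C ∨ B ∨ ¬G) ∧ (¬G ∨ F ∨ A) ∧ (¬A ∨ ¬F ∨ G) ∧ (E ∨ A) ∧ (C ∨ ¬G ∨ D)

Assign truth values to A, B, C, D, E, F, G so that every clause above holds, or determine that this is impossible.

A ↦ False,  B ↦ True,  C ↦ False,  D ↦ False,  E ↦ True,  F ↦ False,  G ↦ False

Try A = False.
(B) alone gives B = True.
(E) alone gives E = True.
Try G = False.
(¬F) alone gives F = False.
(¬D) alone gives D = False.
All clauses hold; C can take either value.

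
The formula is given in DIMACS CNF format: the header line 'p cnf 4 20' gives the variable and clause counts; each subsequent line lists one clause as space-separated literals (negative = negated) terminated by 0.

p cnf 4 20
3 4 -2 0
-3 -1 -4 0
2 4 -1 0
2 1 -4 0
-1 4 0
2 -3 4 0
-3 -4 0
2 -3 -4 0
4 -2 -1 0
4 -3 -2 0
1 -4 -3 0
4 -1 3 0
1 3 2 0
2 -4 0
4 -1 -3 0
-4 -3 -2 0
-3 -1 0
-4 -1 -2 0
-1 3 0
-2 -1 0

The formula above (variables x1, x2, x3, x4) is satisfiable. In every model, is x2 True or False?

True

Suppose x2 = False.
The clause (¬x4) is unit, so x4 = False.
The clause (¬x1) is unit, so x1 = False.
The clause (¬x3) is unit, so x3 = False.
That conflicts with the unit clause (x3).
So every satisfying assignment has x2 = True.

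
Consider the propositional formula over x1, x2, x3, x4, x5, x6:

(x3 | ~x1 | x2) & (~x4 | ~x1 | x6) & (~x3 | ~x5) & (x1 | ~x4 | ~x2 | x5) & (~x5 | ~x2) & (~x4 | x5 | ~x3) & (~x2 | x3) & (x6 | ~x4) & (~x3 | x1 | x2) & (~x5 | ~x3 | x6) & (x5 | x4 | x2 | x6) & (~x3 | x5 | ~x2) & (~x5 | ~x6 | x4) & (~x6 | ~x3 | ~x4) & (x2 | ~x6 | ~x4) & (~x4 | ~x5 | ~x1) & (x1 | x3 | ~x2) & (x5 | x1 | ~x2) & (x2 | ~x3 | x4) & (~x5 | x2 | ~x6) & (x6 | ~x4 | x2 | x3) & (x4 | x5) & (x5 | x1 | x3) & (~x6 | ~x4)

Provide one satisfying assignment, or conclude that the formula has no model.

Suppose x3 = 0.
Unit clause (~x2) forces x2 = 0.
Unit clause (~x1) forces x1 = 0.
Unit clause (x5) forces x5 = 1.
Unit clause (~x6) forces x6 = 0.
Unit clause (~x4) forces x4 = 0.
All clauses are satisfied.

x1: 0,  x2: 0,  x3: 0,  x4: 0,  x5: 1,  x6: 0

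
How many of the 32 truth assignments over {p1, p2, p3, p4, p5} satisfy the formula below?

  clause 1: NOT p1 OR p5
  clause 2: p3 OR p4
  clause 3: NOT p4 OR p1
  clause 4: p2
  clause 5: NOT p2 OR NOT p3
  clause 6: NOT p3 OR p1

1

There are 2^5 = 32 truth assignments over (p1, p2, p3, p4, p5).
Split on p1. With p1 = true, the clauses containing p1 are satisfied and NOT p1 drops from the rest; 1 of the 2^4 = 16 assignments to the other variables satisfy what remains.
With p1 = false, by the same count on the reduced clause set, 0 assignments work.
(One model: p1=T, p2=T, p3=F, p4=T, p5=T.)
Total: 1 + 0 = 1.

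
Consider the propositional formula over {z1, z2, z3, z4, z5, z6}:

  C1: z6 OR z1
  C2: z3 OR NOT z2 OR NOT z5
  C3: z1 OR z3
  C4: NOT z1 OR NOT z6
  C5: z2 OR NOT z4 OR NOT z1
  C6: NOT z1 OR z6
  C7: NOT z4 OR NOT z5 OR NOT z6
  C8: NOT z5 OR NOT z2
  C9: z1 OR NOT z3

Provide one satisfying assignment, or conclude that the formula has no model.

Branch on z6: set z6 = true.
From the singleton clause (NOT z1), z1 = false.
From the singleton clause (z3), z3 = true.
But (NOT z3) is also a unit clause — contradiction.
That branch fails; take z6 = false instead.
From the singleton clause (z1), z1 = true.
But (NOT z1) is also a unit clause — contradiction.
Neither z6 = true nor z6 = false works.

UNSATISFIABLE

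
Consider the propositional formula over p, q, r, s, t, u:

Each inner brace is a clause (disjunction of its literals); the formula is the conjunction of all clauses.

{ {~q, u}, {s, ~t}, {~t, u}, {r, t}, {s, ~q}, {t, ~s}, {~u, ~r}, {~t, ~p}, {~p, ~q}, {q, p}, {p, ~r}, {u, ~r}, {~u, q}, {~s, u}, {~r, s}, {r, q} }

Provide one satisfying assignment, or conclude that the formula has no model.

p=0,  q=1,  r=0,  s=1,  t=1,  u=1

Suppose q = 1.
Unit clause (u) forces u = 1.
Unit clause (s) forces s = 1.
Unit clause (t) forces t = 1.
Unit clause (~r) forces r = 0.
Unit clause (~p) forces p = 0.
This assignment satisfies each clause.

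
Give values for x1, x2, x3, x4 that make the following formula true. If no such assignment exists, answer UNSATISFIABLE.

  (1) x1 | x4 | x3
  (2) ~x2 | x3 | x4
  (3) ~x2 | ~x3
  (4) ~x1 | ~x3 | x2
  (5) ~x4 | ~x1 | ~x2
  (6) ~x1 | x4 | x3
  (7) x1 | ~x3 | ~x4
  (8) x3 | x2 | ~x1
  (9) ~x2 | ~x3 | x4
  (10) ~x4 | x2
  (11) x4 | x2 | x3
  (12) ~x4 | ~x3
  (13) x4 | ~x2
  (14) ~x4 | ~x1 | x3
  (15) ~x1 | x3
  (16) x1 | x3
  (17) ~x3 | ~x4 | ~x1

x1=0, x2=0, x3=1, x4=0

Try x2 = 0.
(~x4) alone gives x4 = 0.
(x3) alone gives x3 = 1.
(~x1) alone gives x1 = 0.
All clauses are satisfied.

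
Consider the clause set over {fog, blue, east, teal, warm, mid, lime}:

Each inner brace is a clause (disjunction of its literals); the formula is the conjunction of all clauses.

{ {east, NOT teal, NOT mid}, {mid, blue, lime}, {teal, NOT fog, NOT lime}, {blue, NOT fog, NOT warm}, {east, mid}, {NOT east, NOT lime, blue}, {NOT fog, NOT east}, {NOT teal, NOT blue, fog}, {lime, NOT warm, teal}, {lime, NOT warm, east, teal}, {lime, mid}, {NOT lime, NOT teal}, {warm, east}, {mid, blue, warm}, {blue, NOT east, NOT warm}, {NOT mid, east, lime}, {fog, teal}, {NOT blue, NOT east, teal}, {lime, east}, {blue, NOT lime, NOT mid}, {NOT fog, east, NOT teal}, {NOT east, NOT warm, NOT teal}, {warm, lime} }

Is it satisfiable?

No

Suppose east = true.
From the singleton clause (NOT fog), fog = false.
From the singleton clause (teal), teal = true.
From the singleton clause (NOT blue), blue = false.
From the singleton clause (NOT lime), lime = false.
From the singleton clause (mid), mid = true.
From the singleton clause (NOT warm), warm = false.
But (warm) is also a unit clause — contradiction.
Undo east and try east = false.
From the singleton clause (mid), mid = true.
From the singleton clause (NOT teal), teal = false.
From the singleton clause (warm), warm = true.
From the singleton clause (lime), lime = true.
From the singleton clause (NOT fog), fog = false.
But (fog) is also a unit clause — contradiction.
Either choice for east ends in contradiction.
No assignment satisfies every clause.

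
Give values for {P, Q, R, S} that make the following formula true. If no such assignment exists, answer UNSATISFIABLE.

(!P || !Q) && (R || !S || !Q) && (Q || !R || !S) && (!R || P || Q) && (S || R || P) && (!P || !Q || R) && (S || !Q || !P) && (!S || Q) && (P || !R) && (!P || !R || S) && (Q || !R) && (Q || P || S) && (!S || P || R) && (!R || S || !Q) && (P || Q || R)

Case P = true:
Unit clause (!Q) forces Q = false.
Unit clause (!S) forces S = false.
Unit clause (!R) forces R = false.
This assignment satisfies each clause.

P ↦ true,  Q ↦ false,  R ↦ false,  S ↦ false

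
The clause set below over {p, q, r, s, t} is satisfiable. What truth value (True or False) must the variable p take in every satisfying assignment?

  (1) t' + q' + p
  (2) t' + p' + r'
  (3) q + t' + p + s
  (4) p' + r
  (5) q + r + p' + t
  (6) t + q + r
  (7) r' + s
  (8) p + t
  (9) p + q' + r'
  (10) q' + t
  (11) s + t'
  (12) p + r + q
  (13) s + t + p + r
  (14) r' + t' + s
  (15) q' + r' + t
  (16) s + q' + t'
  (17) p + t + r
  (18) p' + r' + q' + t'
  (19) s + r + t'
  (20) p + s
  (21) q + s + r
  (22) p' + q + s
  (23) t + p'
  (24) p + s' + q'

Suppose p = 1.
(r) alone gives r = 1.
(t') alone gives t = 0.
Now (t) is unsatisfied and unit — conflict.
So every satisfying assignment has p = False.

False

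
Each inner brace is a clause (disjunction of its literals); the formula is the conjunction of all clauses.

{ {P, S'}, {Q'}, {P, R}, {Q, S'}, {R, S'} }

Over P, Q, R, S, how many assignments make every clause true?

3

There are 2^4 = 16 truth assignments over (P, Q, R, S).
Check each against the 5 clauses (columns in the order P, Q, R, S):
  F F F F  ✗ fails (P + R)
  F F F T  ✗ fails (P + S')
  F F T F  ✓ satisfies all
  F F T T  ✗ fails (P + S')
  F T F F  ✗ fails (Q')
  F T F T  ✗ fails (P + S')
  F T T F  ✗ fails (Q')
  F T T T  ✗ fails (P + S')
  T F F F  ✓ satisfies all
  T F F T  ✗ fails (Q + S')
  T F T F  ✓ satisfies all
  T F T T  ✗ fails (Q + S')
  T T F F  ✗ fails (Q')
  T T F T  ✗ fails (Q')
  T T T F  ✗ fails (Q')
  T T T T  ✗ fails (Q')
3 of the 16 rows are models.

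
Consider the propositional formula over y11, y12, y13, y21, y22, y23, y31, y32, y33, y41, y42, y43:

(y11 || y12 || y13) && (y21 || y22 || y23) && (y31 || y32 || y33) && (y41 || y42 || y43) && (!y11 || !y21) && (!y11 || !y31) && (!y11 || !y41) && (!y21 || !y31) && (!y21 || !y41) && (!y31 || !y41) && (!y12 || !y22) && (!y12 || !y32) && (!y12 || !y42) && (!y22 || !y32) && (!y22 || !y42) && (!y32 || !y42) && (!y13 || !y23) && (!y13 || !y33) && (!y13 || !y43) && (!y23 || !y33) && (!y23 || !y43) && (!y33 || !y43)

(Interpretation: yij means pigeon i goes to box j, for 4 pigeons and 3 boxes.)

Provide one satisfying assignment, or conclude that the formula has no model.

Branch on y11: set y11 = false.
Branch on y12: set y12 = true.
The clause (!y22) is unit, so y22 = false.
The clause (!y32) is unit, so y32 = false.
The clause (!y42) is unit, so y42 = false.
Branch on y21: set y21 = true.
The clause (!y31) is unit, so y31 = false.
The clause (y33) is unit, so y33 = true.
The clause (!y41) is unit, so y41 = false.
The clause (y43) is unit, so y43 = true.
That conflicts with the unit clause (!y43).
Backtrack on y21: now try y21 = false.
The clause (y23) is unit, so y23 = true.
The clause (!y13) is unit, so y13 = false.
The clause (!y33) is unit, so y33 = false.
The clause (y31) is unit, so y31 = true.
The clause (!y41) is unit, so y41 = false.
The clause (y43) is unit, so y43 = true.
That conflicts with the unit clause (!y43).
Neither y21 = true nor y21 = false works.
Backtrack on y12: now try y12 = false.
The clause (y13) is unit, so y13 = true.
The clause (!y23) is unit, so y23 = false.
The clause (!y33) is unit, so y33 = false.
The clause (!y43) is unit, so y43 = false.
Branch on y21: set y21 = true.
The clause (!y31) is unit, so y31 = false.
The clause (y32) is unit, so y32 = true.
The clause (!y41) is unit, so y41 = false.
The clause (y42) is unit, so y42 = true.
That conflicts with the unit clause (!y42).
Backtrack on y21: now try y21 = false.
The clause (y22) is unit, so y22 = true.
The clause (!y32) is unit, so y32 = false.
The clause (y31) is unit, so y31 = true.
The clause (!y41) is unit, so y41 = false.
The clause (y42) is unit, so y42 = true.
That conflicts with the unit clause (!y42).
Neither y21 = true nor y21 = false works.
Neither y12 = true nor y12 = false works.
Backtrack on y11: now try y11 = true.
The clause (!y21) is unit, so y21 = false.
The clause (!y31) is unit, so y31 = false.
The clause (!y41) is unit, so y41 = false.
Branch on y22: set y22 = true.
The clause (!y12) is unit, so y12 = false.
The clause (!y32) is unit, so y32 = false.
The clause (y33) is unit, so y33 = true.
The clause (!y42) is unit, so y42 = false.
The clause (y43) is unit, so y43 = true.
That conflicts with the unit clause (!y43).
Backtrack on y22: now try y22 = false.
The clause (y23) is unit, so y23 = true.
The clause (!y13) is unit, so y13 = false.
The clause (!y33) is unit, so y33 = false.
The clause (y32) is unit, so y32 = true.
The clause (!y12) is unit, so y12 = false.
The clause (!y42) is unit, so y42 = false.
The clause (y43) is unit, so y43 = true.
That conflicts with the unit clause (!y43).
Neither y22 = true nor y22 = false works.
Neither y11 = true nor y11 = false works.

UNSATISFIABLE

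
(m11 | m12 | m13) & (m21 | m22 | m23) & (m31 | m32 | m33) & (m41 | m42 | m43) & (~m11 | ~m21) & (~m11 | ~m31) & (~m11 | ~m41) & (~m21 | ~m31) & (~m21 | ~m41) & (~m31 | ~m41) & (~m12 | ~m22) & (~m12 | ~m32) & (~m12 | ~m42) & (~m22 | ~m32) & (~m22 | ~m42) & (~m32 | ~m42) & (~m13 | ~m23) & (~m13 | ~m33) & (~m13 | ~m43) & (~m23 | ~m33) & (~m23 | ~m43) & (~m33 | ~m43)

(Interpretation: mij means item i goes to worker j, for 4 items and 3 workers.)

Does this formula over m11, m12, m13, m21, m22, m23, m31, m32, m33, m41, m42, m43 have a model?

No

Suppose m11 = 0.
Suppose m12 = 1.
The clause (~m22) is unit, so m22 = 0.
The clause (~m32) is unit, so m32 = 0.
The clause (~m42) is unit, so m42 = 0.
Suppose m21 = 1.
The clause (~m31) is unit, so m31 = 0.
The clause (m33) is unit, so m33 = 1.
The clause (~m41) is unit, so m41 = 0.
The clause (m43) is unit, so m43 = 1.
Now (~m43) is unsatisfied and unit — conflict.
So m21 must be the other value — set m21 = 0.
The clause (m23) is unit, so m23 = 1.
The clause (~m13) is unit, so m13 = 0.
The clause (~m33) is unit, so m33 = 0.
The clause (m31) is unit, so m31 = 1.
The clause (~m41) is unit, so m41 = 0.
The clause (m43) is unit, so m43 = 1.
Now (~m43) is unsatisfied and unit — conflict.
Neither m21 = 1 nor m21 = 0 works.
So m12 must be the other value — set m12 = 0.
The clause (m13) is unit, so m13 = 1.
The clause (~m23) is unit, so m23 = 0.
The clause (~m33) is unit, so m33 = 0.
The clause (~m43) is unit, so m43 = 0.
Suppose m21 = 1.
The clause (~m31) is unit, so m31 = 0.
The clause (m32) is unit, so m32 = 1.
The clause (~m41) is unit, so m41 = 0.
The clause (m42) is unit, so m42 = 1.
Now (~m42) is unsatisfied and unit — conflict.
So m21 must be the other value — set m21 = 0.
The clause (m22) is unit, so m22 = 1.
The clause (~m32) is unit, so m32 = 0.
The clause (m31) is unit, so m31 = 1.
The clause (~m41) is unit, so m41 = 0.
The clause (m42) is unit, so m42 = 1.
Now (~m42) is unsatisfied and unit — conflict.
Neither m21 = 1 nor m21 = 0 works.
Neither m12 = 1 nor m12 = 0 works.
So m11 must be the other value — set m11 = 1.
The clause (~m21) is unit, so m21 = 0.
The clause (~m31) is unit, so m31 = 0.
The clause (~m41) is unit, so m41 = 0.
Suppose m22 = 1.
The clause (~m12) is unit, so m12 = 0.
The clause (~m32) is unit, so m32 = 0.
The clause (m33) is unit, so m33 = 1.
The clause (~m42) is unit, so m42 = 0.
The clause (m43) is unit, so m43 = 1.
Now (~m43) is unsatisfied and unit — conflict.
So m22 must be the other value — set m22 = 0.
The clause (m23) is unit, so m23 = 1.
The clause (~m13) is unit, so m13 = 0.
The clause (~m33) is unit, so m33 = 0.
The clause (m32) is unit, so m32 = 1.
The clause (~m12) is unit, so m12 = 0.
The clause (~m42) is unit, so m42 = 0.
The clause (m43) is unit, so m43 = 1.
Now (~m43) is unsatisfied and unit — conflict.
Neither m22 = 1 nor m22 = 0 works.
Neither m11 = 1 nor m11 = 0 works.
No assignment satisfies every clause.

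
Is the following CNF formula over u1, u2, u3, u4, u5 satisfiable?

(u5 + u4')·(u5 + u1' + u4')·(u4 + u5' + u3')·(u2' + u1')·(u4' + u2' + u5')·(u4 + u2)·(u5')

The clause (u5') is unit, so u5 = 0.
The clause (u4') is unit, so u4 = 0.
The clause (u2) is unit, so u2 = 1.
The clause (u1') is unit, so u1 = 0.
No clause remains; u3 is free.
A satisfying assignment: u1: 0,  u2: 1,  u3: 0,  u4: 0,  u5: 0.

Yes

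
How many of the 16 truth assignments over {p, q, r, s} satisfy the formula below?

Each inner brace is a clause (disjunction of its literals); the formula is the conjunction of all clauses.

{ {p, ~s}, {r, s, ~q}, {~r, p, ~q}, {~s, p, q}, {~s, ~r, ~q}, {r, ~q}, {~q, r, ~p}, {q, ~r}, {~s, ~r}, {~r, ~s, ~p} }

There are 2^4 = 16 truth assignments over (p, q, r, s).
Split on s. With s = 1, the clauses containing s are satisfied and ~s drops from the rest; 1 of the 2^3 = 8 assignments to the other variables satisfy what remains.
With s = 0, by the same count on the reduced clause set, 3 assignments work.
(One model: p=F, q=F, r=F, s=F.)
Total: 1 + 3 = 4.

4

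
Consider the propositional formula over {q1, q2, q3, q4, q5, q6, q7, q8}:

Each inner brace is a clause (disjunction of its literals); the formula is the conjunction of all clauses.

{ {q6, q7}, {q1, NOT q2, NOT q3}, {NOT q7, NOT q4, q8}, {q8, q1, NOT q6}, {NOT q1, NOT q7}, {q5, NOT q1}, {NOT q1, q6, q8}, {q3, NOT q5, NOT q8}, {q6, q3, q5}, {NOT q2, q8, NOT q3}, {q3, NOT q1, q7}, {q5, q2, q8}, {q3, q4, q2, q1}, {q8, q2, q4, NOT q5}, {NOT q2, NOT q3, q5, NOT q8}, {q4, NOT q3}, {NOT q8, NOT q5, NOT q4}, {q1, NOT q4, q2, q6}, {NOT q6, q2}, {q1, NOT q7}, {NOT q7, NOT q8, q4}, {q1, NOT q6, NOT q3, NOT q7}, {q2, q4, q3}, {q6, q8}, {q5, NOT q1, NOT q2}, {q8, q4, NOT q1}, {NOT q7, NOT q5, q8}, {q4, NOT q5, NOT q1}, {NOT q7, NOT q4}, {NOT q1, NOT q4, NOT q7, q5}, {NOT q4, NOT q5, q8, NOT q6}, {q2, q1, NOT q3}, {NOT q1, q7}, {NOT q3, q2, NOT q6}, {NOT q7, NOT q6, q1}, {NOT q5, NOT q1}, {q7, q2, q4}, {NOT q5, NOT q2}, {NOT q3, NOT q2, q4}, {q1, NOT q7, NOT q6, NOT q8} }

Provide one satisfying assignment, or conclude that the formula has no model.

Branch on q6: set q6 = true.
From the singleton clause (q2), q2 = true.
From the singleton clause (NOT q5), q5 = false.
From the singleton clause (NOT q1), q1 = false.
From the singleton clause (NOT q3), q3 = false.
From the singleton clause (q8), q8 = true.
From the singleton clause (NOT q7), q7 = false.
No clause remains; q4 is free.

q1: false,  q2: true,  q3: false,  q4: false,  q5: false,  q6: true,  q7: false,  q8: true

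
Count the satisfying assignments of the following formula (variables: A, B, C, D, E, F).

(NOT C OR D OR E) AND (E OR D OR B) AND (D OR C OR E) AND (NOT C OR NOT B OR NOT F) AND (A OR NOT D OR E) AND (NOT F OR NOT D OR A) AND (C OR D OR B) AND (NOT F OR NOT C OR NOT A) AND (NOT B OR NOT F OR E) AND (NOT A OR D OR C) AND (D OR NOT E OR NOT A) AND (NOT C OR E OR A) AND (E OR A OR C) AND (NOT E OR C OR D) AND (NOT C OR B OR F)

14

There are 2^6 = 64 truth assignments over (A, B, C, D, E, F).
Split on A. With A = true, the clauses containing A are satisfied and NOT A drops from the rest; 9 of the 2^5 = 32 assignments to the other variables satisfy what remains.
With A = false, by the same count on the reduced clause set, 5 assignments work.
(One model: A=F, B=F, C=F, D=T, E=T, F=F.)
Total: 9 + 5 = 14.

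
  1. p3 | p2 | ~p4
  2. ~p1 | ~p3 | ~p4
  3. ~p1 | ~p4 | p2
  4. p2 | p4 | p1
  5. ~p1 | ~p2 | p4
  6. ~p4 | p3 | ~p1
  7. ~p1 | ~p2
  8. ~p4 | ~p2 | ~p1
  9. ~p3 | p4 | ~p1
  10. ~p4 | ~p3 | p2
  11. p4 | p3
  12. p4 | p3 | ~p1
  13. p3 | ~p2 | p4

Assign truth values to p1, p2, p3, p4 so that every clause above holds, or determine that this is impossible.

p1=0, p2=1, p3=0, p4=1

Branch on p1: set p1 = 0.
Branch on p2: set p2 = 1.
Branch on p4: set p4 = 1.
All clauses hold; p3 can take either value.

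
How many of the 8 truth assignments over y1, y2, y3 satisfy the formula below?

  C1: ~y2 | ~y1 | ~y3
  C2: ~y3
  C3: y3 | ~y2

There are 2^3 = 8 truth assignments over (y1, y2, y3).
Split on y3. With y3 = 1, the clauses containing y3 are satisfied and ~y3 drops from the rest; 0 of the 2^2 = 4 assignments to the other variables satisfy what remains.
With y3 = 0, by the same count on the reduced clause set, 2 assignments work.
Total: 0 + 2 = 2.

2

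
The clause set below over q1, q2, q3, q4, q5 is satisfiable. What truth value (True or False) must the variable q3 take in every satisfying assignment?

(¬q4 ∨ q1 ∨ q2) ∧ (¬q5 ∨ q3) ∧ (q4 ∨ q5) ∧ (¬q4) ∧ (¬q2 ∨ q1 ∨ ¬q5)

True

Suppose q3 = False.
(¬q5) alone gives q5 = False.
(q4) alone gives q4 = True.
Now (¬q4) is unsatisfied and unit — conflict.
So every satisfying assignment has q3 = True.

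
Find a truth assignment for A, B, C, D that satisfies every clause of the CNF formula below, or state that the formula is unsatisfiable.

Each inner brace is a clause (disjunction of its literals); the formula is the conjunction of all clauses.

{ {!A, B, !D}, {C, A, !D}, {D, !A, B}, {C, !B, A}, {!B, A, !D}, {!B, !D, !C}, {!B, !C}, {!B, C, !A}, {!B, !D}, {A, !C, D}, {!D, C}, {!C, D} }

A ↦ false, B ↦ false, C ↦ true, D ↦ true

Case B = false:
Case A = false:
Case C = true:
(D) alone gives D = true.
Every clause now holds.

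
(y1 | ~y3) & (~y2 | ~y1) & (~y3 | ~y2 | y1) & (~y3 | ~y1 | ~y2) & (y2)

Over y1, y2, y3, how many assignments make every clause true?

1

There are 2^3 = 8 truth assignments over (y1, y2, y3).
Split on y2. With y2 = 1, the clauses containing y2 are satisfied and ~y2 drops from the rest; 1 of the 2^2 = 4 assignments to the other variables satisfy what remains.
With y2 = 0, by the same count on the reduced clause set, 0 assignments work.
(One model: y1=F, y2=T, y3=F.)
Total: 1 + 0 = 1.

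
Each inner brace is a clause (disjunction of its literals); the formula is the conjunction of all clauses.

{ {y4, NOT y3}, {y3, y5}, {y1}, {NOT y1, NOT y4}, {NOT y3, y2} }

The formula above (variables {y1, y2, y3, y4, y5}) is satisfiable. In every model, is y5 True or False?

Suppose y5 = false.
Unit clause (y3) forces y3 = true.
Unit clause (y4) forces y4 = true.
Unit clause (y1) forces y1 = true.
But (NOT y1) is also a unit clause — contradiction.
So every satisfying assignment has y5 = True.

True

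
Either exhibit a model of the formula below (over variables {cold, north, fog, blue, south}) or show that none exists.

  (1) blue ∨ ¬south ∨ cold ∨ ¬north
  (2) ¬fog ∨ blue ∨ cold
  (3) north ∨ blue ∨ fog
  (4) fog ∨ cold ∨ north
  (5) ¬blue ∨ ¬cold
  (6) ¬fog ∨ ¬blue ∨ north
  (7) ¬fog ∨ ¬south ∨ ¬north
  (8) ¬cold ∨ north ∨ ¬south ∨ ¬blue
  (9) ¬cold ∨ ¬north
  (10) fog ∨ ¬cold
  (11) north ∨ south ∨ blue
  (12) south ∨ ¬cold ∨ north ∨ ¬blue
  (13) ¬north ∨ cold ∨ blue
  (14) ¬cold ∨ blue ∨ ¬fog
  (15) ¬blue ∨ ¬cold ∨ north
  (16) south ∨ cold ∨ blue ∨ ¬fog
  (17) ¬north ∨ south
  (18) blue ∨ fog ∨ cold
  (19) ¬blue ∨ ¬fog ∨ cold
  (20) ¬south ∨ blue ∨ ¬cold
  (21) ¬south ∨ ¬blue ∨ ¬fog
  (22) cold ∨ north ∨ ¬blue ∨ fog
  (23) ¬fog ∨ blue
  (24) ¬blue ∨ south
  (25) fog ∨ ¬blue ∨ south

cold: False,  north: True,  fog: False,  blue: True,  south: True

Try blue = True.
(¬cold) alone gives cold = False.
(¬fog) alone gives fog = False.
(north) alone gives north = True.
(south) alone gives south = True.
All clauses are satisfied.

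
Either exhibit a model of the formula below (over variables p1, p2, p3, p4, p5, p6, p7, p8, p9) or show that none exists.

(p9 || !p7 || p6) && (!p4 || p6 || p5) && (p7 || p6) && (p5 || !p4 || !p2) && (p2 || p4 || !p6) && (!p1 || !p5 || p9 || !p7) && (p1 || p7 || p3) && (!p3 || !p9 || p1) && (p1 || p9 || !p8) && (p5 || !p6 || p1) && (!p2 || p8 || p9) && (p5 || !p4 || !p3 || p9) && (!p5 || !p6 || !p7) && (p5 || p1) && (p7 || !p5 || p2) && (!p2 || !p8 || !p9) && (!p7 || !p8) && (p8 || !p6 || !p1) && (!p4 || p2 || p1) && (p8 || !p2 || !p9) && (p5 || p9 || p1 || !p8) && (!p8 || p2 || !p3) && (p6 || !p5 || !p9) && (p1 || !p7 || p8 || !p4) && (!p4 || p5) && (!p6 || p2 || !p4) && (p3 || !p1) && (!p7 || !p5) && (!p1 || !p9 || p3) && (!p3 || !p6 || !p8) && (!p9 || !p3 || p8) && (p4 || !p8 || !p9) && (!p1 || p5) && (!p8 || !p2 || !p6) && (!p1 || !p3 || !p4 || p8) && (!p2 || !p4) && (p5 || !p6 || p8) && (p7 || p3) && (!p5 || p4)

UNSATISFIABLE

Branch on p7: set p7 = true.
Unit clause (!p8) forces p8 = false.
Unit clause (!p5) forces p5 = false.
Unit clause (p1) forces p1 = true.
That conflicts with the unit clause (!p1).
That branch fails; take p7 = false instead.
Unit clause (p6) forces p6 = true.
Unit clause (p3) forces p3 = true.
Unit clause (!p8) forces p8 = false.
Unit clause (!p1) forces p1 = false.
Unit clause (!p9) forces p9 = false.
Unit clause (p5) forces p5 = true.
Unit clause (!p2) forces p2 = false.
That conflicts with the unit clause (p2).
Either choice for p7 ends in contradiction.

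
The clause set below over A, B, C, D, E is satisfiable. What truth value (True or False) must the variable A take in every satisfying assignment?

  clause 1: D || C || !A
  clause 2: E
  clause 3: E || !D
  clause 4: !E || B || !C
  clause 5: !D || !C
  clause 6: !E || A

True

Suppose A = false.
From the singleton clause (E), E = true.
Now (!E) is unsatisfied and unit — conflict.
So every satisfying assignment has A = True.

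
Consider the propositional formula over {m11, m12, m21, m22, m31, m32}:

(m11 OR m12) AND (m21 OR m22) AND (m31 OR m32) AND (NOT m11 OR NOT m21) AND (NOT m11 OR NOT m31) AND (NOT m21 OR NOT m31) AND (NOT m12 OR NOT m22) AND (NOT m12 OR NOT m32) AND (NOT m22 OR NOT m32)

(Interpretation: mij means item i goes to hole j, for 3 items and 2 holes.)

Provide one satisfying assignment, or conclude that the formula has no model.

Branch on m11: set m11 = true.
(NOT m21) alone gives m21 = false.
(m22) alone gives m22 = true.
(NOT m31) alone gives m31 = false.
(m32) alone gives m32 = true.
Now (NOT m32) is unsatisfied and unit — conflict.
So m11 must be the other value — set m11 = false.
(m12) alone gives m12 = true.
(NOT m22) alone gives m22 = false.
(m21) alone gives m21 = true.
(NOT m31) alone gives m31 = false.
(m32) alone gives m32 = true.
Now (NOT m32) is unsatisfied and unit — conflict.
Neither m11 = true nor m11 = false works.

UNSATISFIABLE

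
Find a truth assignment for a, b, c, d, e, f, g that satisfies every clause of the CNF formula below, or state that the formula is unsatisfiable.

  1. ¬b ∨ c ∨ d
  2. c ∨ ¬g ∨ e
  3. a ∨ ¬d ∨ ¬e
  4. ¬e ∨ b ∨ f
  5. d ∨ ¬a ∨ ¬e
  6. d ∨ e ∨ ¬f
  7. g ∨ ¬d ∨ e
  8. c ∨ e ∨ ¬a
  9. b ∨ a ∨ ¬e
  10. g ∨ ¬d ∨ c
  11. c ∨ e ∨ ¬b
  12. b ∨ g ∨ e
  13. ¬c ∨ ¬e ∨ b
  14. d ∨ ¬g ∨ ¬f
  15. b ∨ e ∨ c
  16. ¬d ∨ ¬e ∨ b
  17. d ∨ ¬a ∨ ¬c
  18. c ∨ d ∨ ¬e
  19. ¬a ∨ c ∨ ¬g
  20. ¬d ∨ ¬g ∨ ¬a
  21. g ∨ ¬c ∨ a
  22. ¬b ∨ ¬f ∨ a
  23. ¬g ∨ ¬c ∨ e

Case b = True:
Case c = True:
Case d = False:
From the singleton clause (¬a), a = False.
From the singleton clause (g), g = True.
From the singleton clause (¬f), f = False.
From the singleton clause (e), e = True.
Every clause now holds.

a: False; b: True; c: True; d: False; e: True; f: False; g: True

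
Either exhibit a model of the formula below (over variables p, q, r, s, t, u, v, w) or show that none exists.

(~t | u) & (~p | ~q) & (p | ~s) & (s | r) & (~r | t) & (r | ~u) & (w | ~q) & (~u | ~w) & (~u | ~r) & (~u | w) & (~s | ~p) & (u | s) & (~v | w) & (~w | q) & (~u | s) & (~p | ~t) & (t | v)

UNSATISFIABLE

Case t = 0:
The clause (~r) is unit, so r = 0.
The clause (s) is unit, so s = 1.
The clause (p) is unit, so p = 1.
That conflicts with the unit clause (~p).
That branch fails; take t = 1 instead.
The clause (u) is unit, so u = 1.
The clause (r) is unit, so r = 1.
That conflicts with the unit clause (~r).
Both values of t lead to a conflict.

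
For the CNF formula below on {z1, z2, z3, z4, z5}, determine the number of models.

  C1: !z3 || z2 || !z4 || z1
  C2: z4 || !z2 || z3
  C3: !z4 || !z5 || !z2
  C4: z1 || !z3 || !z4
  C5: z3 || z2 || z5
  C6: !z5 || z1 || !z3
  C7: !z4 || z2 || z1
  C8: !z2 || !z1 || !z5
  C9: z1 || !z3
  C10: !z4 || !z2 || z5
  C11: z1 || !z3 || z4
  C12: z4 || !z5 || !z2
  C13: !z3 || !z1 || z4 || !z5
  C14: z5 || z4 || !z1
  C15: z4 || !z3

There are 2^5 = 32 truth assignments over (z1, z2, z3, z4, z5).
Split on z2. With z2 = true, the clauses containing z2 are satisfied and !z2 drops from the rest; 0 of the 2^4 = 16 assignments to the other variables satisfy what remains.
With z2 = false, by the same count on the reduced clause set, 5 assignments work.
(One model: z1=F, z2=F, z3=F, z4=F, z5=T.)
Total: 0 + 5 = 5.

5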